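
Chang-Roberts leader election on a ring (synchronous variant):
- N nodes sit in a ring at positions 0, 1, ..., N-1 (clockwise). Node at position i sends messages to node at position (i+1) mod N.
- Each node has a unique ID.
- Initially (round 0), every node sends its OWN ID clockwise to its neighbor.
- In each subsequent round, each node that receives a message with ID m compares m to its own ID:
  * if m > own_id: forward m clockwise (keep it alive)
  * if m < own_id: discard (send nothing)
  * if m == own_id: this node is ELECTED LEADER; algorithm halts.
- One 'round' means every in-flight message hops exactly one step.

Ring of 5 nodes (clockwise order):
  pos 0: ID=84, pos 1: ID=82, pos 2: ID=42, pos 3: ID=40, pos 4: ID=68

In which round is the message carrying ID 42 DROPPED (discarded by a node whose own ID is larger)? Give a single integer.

Answer: 2

Derivation:
Round 1: pos1(id82) recv 84: fwd; pos2(id42) recv 82: fwd; pos3(id40) recv 42: fwd; pos4(id68) recv 40: drop; pos0(id84) recv 68: drop
Round 2: pos2(id42) recv 84: fwd; pos3(id40) recv 82: fwd; pos4(id68) recv 42: drop
Round 3: pos3(id40) recv 84: fwd; pos4(id68) recv 82: fwd
Round 4: pos4(id68) recv 84: fwd; pos0(id84) recv 82: drop
Round 5: pos0(id84) recv 84: ELECTED
Message ID 42 originates at pos 2; dropped at pos 4 in round 2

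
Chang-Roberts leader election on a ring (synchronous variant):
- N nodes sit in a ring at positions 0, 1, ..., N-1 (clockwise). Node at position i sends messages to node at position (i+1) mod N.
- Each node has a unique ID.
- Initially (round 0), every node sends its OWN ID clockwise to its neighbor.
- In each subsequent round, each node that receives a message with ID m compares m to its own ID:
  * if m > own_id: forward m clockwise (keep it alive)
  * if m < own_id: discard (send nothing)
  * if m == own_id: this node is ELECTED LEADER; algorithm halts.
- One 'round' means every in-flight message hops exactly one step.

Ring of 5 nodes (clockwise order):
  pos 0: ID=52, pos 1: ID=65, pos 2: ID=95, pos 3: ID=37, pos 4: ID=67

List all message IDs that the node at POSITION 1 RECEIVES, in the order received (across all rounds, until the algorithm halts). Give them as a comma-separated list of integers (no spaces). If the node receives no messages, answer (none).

Answer: 52,67,95

Derivation:
Round 1: pos1(id65) recv 52: drop; pos2(id95) recv 65: drop; pos3(id37) recv 95: fwd; pos4(id67) recv 37: drop; pos0(id52) recv 67: fwd
Round 2: pos4(id67) recv 95: fwd; pos1(id65) recv 67: fwd
Round 3: pos0(id52) recv 95: fwd; pos2(id95) recv 67: drop
Round 4: pos1(id65) recv 95: fwd
Round 5: pos2(id95) recv 95: ELECTED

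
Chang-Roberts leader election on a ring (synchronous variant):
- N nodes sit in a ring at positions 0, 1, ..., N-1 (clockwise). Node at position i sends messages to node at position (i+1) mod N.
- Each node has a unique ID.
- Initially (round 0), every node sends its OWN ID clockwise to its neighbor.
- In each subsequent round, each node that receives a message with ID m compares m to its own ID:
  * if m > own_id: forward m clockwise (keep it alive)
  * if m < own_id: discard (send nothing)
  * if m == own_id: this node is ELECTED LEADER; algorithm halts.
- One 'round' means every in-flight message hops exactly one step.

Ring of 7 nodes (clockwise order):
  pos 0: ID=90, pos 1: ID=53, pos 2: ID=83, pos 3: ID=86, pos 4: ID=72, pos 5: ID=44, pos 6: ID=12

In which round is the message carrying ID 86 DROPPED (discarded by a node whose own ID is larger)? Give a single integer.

Answer: 4

Derivation:
Round 1: pos1(id53) recv 90: fwd; pos2(id83) recv 53: drop; pos3(id86) recv 83: drop; pos4(id72) recv 86: fwd; pos5(id44) recv 72: fwd; pos6(id12) recv 44: fwd; pos0(id90) recv 12: drop
Round 2: pos2(id83) recv 90: fwd; pos5(id44) recv 86: fwd; pos6(id12) recv 72: fwd; pos0(id90) recv 44: drop
Round 3: pos3(id86) recv 90: fwd; pos6(id12) recv 86: fwd; pos0(id90) recv 72: drop
Round 4: pos4(id72) recv 90: fwd; pos0(id90) recv 86: drop
Round 5: pos5(id44) recv 90: fwd
Round 6: pos6(id12) recv 90: fwd
Round 7: pos0(id90) recv 90: ELECTED
Message ID 86 originates at pos 3; dropped at pos 0 in round 4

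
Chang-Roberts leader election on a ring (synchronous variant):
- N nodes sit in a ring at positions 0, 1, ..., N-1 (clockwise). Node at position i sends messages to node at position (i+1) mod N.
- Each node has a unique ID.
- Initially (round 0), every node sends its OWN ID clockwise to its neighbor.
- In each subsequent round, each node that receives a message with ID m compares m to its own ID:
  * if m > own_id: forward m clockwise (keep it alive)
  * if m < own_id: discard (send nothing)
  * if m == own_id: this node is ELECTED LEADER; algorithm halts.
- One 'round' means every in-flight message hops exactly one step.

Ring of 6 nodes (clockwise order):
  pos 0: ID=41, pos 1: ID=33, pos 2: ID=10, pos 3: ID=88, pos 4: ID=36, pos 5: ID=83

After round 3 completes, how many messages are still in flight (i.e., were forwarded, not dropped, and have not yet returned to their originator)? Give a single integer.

Answer: 2

Derivation:
Round 1: pos1(id33) recv 41: fwd; pos2(id10) recv 33: fwd; pos3(id88) recv 10: drop; pos4(id36) recv 88: fwd; pos5(id83) recv 36: drop; pos0(id41) recv 83: fwd
Round 2: pos2(id10) recv 41: fwd; pos3(id88) recv 33: drop; pos5(id83) recv 88: fwd; pos1(id33) recv 83: fwd
Round 3: pos3(id88) recv 41: drop; pos0(id41) recv 88: fwd; pos2(id10) recv 83: fwd
After round 3: 2 messages still in flight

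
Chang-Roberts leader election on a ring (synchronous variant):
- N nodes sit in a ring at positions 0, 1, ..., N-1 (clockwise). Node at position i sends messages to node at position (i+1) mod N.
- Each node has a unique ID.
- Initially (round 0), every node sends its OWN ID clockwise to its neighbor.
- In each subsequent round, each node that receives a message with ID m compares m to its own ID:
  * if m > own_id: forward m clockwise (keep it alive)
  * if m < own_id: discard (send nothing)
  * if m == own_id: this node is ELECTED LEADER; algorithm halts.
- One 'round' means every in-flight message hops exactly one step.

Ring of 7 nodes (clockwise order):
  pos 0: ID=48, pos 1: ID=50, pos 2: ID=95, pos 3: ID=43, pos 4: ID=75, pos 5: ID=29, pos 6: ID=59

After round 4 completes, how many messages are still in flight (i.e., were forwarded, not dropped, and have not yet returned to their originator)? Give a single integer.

Answer: 2

Derivation:
Round 1: pos1(id50) recv 48: drop; pos2(id95) recv 50: drop; pos3(id43) recv 95: fwd; pos4(id75) recv 43: drop; pos5(id29) recv 75: fwd; pos6(id59) recv 29: drop; pos0(id48) recv 59: fwd
Round 2: pos4(id75) recv 95: fwd; pos6(id59) recv 75: fwd; pos1(id50) recv 59: fwd
Round 3: pos5(id29) recv 95: fwd; pos0(id48) recv 75: fwd; pos2(id95) recv 59: drop
Round 4: pos6(id59) recv 95: fwd; pos1(id50) recv 75: fwd
After round 4: 2 messages still in flight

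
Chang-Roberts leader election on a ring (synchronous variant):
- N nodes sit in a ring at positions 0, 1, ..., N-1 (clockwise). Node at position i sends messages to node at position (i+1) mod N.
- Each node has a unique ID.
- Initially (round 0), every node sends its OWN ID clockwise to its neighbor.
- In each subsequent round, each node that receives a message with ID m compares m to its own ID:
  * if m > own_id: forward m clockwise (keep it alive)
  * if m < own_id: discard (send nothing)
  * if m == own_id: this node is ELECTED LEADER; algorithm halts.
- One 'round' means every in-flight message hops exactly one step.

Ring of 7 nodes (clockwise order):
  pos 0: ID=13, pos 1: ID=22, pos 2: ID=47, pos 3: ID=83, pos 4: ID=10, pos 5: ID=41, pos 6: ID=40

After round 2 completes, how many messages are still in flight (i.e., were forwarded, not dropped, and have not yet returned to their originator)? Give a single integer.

Round 1: pos1(id22) recv 13: drop; pos2(id47) recv 22: drop; pos3(id83) recv 47: drop; pos4(id10) recv 83: fwd; pos5(id41) recv 10: drop; pos6(id40) recv 41: fwd; pos0(id13) recv 40: fwd
Round 2: pos5(id41) recv 83: fwd; pos0(id13) recv 41: fwd; pos1(id22) recv 40: fwd
After round 2: 3 messages still in flight

Answer: 3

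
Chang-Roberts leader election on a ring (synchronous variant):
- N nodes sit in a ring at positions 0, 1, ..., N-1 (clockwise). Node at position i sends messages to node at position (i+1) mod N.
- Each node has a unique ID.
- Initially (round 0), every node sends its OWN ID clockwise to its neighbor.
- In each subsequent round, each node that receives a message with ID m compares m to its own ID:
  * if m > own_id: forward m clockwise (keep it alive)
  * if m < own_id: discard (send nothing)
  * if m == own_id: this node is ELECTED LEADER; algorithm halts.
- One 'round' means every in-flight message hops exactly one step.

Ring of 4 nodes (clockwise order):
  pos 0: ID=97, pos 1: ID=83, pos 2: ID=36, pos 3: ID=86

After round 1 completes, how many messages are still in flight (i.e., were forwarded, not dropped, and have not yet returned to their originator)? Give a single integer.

Answer: 2

Derivation:
Round 1: pos1(id83) recv 97: fwd; pos2(id36) recv 83: fwd; pos3(id86) recv 36: drop; pos0(id97) recv 86: drop
After round 1: 2 messages still in flight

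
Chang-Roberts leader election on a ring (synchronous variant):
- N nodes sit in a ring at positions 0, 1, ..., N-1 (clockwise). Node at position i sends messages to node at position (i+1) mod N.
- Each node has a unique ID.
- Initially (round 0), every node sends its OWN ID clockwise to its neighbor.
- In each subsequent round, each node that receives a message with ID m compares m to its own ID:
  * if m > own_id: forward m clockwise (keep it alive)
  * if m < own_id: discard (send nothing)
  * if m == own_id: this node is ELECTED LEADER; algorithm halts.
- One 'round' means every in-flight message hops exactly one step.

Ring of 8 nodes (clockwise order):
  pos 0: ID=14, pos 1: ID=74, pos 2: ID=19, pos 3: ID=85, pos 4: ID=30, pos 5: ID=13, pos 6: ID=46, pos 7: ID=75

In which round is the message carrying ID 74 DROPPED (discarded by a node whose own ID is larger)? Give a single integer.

Round 1: pos1(id74) recv 14: drop; pos2(id19) recv 74: fwd; pos3(id85) recv 19: drop; pos4(id30) recv 85: fwd; pos5(id13) recv 30: fwd; pos6(id46) recv 13: drop; pos7(id75) recv 46: drop; pos0(id14) recv 75: fwd
Round 2: pos3(id85) recv 74: drop; pos5(id13) recv 85: fwd; pos6(id46) recv 30: drop; pos1(id74) recv 75: fwd
Round 3: pos6(id46) recv 85: fwd; pos2(id19) recv 75: fwd
Round 4: pos7(id75) recv 85: fwd; pos3(id85) recv 75: drop
Round 5: pos0(id14) recv 85: fwd
Round 6: pos1(id74) recv 85: fwd
Round 7: pos2(id19) recv 85: fwd
Round 8: pos3(id85) recv 85: ELECTED
Message ID 74 originates at pos 1; dropped at pos 3 in round 2

Answer: 2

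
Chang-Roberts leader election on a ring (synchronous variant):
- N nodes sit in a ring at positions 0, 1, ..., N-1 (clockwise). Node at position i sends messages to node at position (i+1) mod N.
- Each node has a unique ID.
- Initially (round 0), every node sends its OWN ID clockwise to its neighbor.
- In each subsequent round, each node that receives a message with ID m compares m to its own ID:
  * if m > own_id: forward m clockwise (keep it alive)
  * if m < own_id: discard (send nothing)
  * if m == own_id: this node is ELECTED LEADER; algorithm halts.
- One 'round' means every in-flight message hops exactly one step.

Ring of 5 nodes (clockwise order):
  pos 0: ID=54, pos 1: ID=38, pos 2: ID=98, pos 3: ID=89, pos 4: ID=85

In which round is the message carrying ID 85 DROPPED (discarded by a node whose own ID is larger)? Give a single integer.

Answer: 3

Derivation:
Round 1: pos1(id38) recv 54: fwd; pos2(id98) recv 38: drop; pos3(id89) recv 98: fwd; pos4(id85) recv 89: fwd; pos0(id54) recv 85: fwd
Round 2: pos2(id98) recv 54: drop; pos4(id85) recv 98: fwd; pos0(id54) recv 89: fwd; pos1(id38) recv 85: fwd
Round 3: pos0(id54) recv 98: fwd; pos1(id38) recv 89: fwd; pos2(id98) recv 85: drop
Round 4: pos1(id38) recv 98: fwd; pos2(id98) recv 89: drop
Round 5: pos2(id98) recv 98: ELECTED
Message ID 85 originates at pos 4; dropped at pos 2 in round 3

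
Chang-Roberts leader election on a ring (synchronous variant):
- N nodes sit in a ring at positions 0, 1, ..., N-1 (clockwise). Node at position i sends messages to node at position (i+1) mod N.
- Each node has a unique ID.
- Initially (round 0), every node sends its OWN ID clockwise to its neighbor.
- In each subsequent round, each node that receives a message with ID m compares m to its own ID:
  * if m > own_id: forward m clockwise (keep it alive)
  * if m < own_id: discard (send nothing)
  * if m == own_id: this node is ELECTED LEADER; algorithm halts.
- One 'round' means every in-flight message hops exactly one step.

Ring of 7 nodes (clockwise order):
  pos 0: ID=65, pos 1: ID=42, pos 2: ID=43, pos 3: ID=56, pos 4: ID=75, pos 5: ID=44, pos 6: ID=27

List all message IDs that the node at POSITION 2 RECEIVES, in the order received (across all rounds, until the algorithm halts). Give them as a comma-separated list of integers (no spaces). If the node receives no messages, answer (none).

Round 1: pos1(id42) recv 65: fwd; pos2(id43) recv 42: drop; pos3(id56) recv 43: drop; pos4(id75) recv 56: drop; pos5(id44) recv 75: fwd; pos6(id27) recv 44: fwd; pos0(id65) recv 27: drop
Round 2: pos2(id43) recv 65: fwd; pos6(id27) recv 75: fwd; pos0(id65) recv 44: drop
Round 3: pos3(id56) recv 65: fwd; pos0(id65) recv 75: fwd
Round 4: pos4(id75) recv 65: drop; pos1(id42) recv 75: fwd
Round 5: pos2(id43) recv 75: fwd
Round 6: pos3(id56) recv 75: fwd
Round 7: pos4(id75) recv 75: ELECTED

Answer: 42,65,75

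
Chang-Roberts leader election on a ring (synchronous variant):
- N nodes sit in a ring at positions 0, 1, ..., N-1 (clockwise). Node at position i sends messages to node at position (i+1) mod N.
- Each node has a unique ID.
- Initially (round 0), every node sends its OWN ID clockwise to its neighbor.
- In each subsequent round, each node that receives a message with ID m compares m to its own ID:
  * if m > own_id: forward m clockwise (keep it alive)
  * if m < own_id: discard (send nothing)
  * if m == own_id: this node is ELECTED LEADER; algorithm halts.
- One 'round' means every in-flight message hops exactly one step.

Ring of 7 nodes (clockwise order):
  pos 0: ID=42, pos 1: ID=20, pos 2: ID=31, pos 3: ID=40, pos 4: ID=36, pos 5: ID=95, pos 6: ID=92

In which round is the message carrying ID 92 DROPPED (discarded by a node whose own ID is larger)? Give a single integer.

Round 1: pos1(id20) recv 42: fwd; pos2(id31) recv 20: drop; pos3(id40) recv 31: drop; pos4(id36) recv 40: fwd; pos5(id95) recv 36: drop; pos6(id92) recv 95: fwd; pos0(id42) recv 92: fwd
Round 2: pos2(id31) recv 42: fwd; pos5(id95) recv 40: drop; pos0(id42) recv 95: fwd; pos1(id20) recv 92: fwd
Round 3: pos3(id40) recv 42: fwd; pos1(id20) recv 95: fwd; pos2(id31) recv 92: fwd
Round 4: pos4(id36) recv 42: fwd; pos2(id31) recv 95: fwd; pos3(id40) recv 92: fwd
Round 5: pos5(id95) recv 42: drop; pos3(id40) recv 95: fwd; pos4(id36) recv 92: fwd
Round 6: pos4(id36) recv 95: fwd; pos5(id95) recv 92: drop
Round 7: pos5(id95) recv 95: ELECTED
Message ID 92 originates at pos 6; dropped at pos 5 in round 6

Answer: 6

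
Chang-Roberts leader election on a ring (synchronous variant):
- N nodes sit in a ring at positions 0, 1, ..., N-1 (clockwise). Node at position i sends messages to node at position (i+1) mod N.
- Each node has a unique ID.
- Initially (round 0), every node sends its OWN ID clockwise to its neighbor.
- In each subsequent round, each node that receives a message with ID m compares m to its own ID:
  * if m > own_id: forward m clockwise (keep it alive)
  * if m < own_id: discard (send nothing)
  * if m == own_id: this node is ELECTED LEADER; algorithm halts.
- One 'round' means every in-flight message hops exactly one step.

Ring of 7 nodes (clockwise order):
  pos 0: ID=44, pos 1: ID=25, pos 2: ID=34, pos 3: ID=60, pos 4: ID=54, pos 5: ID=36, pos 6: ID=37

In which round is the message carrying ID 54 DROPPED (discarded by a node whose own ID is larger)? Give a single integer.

Answer: 6

Derivation:
Round 1: pos1(id25) recv 44: fwd; pos2(id34) recv 25: drop; pos3(id60) recv 34: drop; pos4(id54) recv 60: fwd; pos5(id36) recv 54: fwd; pos6(id37) recv 36: drop; pos0(id44) recv 37: drop
Round 2: pos2(id34) recv 44: fwd; pos5(id36) recv 60: fwd; pos6(id37) recv 54: fwd
Round 3: pos3(id60) recv 44: drop; pos6(id37) recv 60: fwd; pos0(id44) recv 54: fwd
Round 4: pos0(id44) recv 60: fwd; pos1(id25) recv 54: fwd
Round 5: pos1(id25) recv 60: fwd; pos2(id34) recv 54: fwd
Round 6: pos2(id34) recv 60: fwd; pos3(id60) recv 54: drop
Round 7: pos3(id60) recv 60: ELECTED
Message ID 54 originates at pos 4; dropped at pos 3 in round 6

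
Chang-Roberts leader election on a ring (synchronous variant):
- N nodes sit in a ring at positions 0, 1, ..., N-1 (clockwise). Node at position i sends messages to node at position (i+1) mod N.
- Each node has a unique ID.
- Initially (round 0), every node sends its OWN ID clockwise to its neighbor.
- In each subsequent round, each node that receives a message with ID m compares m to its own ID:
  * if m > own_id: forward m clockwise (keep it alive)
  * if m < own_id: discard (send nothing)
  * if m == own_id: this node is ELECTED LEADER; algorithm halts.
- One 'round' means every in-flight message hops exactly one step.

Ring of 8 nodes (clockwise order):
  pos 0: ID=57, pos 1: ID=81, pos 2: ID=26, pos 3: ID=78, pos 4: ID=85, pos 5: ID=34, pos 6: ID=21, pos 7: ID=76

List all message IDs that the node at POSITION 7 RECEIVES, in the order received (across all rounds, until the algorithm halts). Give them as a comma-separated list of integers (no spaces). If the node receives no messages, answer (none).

Round 1: pos1(id81) recv 57: drop; pos2(id26) recv 81: fwd; pos3(id78) recv 26: drop; pos4(id85) recv 78: drop; pos5(id34) recv 85: fwd; pos6(id21) recv 34: fwd; pos7(id76) recv 21: drop; pos0(id57) recv 76: fwd
Round 2: pos3(id78) recv 81: fwd; pos6(id21) recv 85: fwd; pos7(id76) recv 34: drop; pos1(id81) recv 76: drop
Round 3: pos4(id85) recv 81: drop; pos7(id76) recv 85: fwd
Round 4: pos0(id57) recv 85: fwd
Round 5: pos1(id81) recv 85: fwd
Round 6: pos2(id26) recv 85: fwd
Round 7: pos3(id78) recv 85: fwd
Round 8: pos4(id85) recv 85: ELECTED

Answer: 21,34,85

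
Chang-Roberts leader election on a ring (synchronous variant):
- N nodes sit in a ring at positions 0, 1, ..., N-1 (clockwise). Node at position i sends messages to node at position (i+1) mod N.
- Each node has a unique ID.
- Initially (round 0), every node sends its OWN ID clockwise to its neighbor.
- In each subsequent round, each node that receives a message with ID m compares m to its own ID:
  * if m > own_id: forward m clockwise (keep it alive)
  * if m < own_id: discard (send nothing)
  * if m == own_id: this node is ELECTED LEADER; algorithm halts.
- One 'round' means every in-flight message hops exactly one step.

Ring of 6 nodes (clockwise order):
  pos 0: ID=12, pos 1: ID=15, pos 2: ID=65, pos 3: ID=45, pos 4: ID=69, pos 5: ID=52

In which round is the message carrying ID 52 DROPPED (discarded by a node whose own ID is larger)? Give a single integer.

Answer: 3

Derivation:
Round 1: pos1(id15) recv 12: drop; pos2(id65) recv 15: drop; pos3(id45) recv 65: fwd; pos4(id69) recv 45: drop; pos5(id52) recv 69: fwd; pos0(id12) recv 52: fwd
Round 2: pos4(id69) recv 65: drop; pos0(id12) recv 69: fwd; pos1(id15) recv 52: fwd
Round 3: pos1(id15) recv 69: fwd; pos2(id65) recv 52: drop
Round 4: pos2(id65) recv 69: fwd
Round 5: pos3(id45) recv 69: fwd
Round 6: pos4(id69) recv 69: ELECTED
Message ID 52 originates at pos 5; dropped at pos 2 in round 3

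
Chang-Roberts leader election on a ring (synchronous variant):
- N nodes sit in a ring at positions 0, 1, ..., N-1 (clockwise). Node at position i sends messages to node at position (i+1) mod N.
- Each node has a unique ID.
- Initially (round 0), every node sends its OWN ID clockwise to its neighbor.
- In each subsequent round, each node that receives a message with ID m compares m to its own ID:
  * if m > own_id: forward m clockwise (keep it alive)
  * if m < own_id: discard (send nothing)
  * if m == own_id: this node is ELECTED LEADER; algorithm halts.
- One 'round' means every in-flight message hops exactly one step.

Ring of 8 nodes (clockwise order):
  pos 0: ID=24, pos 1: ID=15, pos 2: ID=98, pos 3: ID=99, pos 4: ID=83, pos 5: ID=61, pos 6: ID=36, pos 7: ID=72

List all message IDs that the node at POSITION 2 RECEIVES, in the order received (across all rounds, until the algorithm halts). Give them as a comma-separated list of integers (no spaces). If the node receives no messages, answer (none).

Round 1: pos1(id15) recv 24: fwd; pos2(id98) recv 15: drop; pos3(id99) recv 98: drop; pos4(id83) recv 99: fwd; pos5(id61) recv 83: fwd; pos6(id36) recv 61: fwd; pos7(id72) recv 36: drop; pos0(id24) recv 72: fwd
Round 2: pos2(id98) recv 24: drop; pos5(id61) recv 99: fwd; pos6(id36) recv 83: fwd; pos7(id72) recv 61: drop; pos1(id15) recv 72: fwd
Round 3: pos6(id36) recv 99: fwd; pos7(id72) recv 83: fwd; pos2(id98) recv 72: drop
Round 4: pos7(id72) recv 99: fwd; pos0(id24) recv 83: fwd
Round 5: pos0(id24) recv 99: fwd; pos1(id15) recv 83: fwd
Round 6: pos1(id15) recv 99: fwd; pos2(id98) recv 83: drop
Round 7: pos2(id98) recv 99: fwd
Round 8: pos3(id99) recv 99: ELECTED

Answer: 15,24,72,83,99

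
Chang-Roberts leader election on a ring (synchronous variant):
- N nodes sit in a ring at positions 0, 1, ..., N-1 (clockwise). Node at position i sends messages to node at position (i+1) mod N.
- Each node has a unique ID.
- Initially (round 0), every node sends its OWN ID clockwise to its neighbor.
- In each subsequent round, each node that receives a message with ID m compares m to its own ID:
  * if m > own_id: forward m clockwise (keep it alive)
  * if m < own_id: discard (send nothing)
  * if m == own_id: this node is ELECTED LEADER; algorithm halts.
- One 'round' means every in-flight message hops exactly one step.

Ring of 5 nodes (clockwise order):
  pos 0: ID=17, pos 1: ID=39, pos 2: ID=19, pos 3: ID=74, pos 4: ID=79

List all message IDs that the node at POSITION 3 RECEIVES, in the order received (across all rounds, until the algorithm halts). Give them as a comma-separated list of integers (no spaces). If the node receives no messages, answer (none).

Round 1: pos1(id39) recv 17: drop; pos2(id19) recv 39: fwd; pos3(id74) recv 19: drop; pos4(id79) recv 74: drop; pos0(id17) recv 79: fwd
Round 2: pos3(id74) recv 39: drop; pos1(id39) recv 79: fwd
Round 3: pos2(id19) recv 79: fwd
Round 4: pos3(id74) recv 79: fwd
Round 5: pos4(id79) recv 79: ELECTED

Answer: 19,39,79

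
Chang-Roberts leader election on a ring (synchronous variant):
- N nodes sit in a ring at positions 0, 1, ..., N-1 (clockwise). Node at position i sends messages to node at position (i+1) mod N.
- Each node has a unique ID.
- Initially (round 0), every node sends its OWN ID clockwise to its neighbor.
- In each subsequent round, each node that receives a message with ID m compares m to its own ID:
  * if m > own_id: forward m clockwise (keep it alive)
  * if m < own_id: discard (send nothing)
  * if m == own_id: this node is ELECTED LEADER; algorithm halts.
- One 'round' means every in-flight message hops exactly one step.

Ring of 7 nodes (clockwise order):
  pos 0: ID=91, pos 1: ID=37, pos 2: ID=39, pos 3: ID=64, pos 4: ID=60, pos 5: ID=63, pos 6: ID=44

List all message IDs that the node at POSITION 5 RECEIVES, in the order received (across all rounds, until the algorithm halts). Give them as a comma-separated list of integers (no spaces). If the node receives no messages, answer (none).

Answer: 60,64,91

Derivation:
Round 1: pos1(id37) recv 91: fwd; pos2(id39) recv 37: drop; pos3(id64) recv 39: drop; pos4(id60) recv 64: fwd; pos5(id63) recv 60: drop; pos6(id44) recv 63: fwd; pos0(id91) recv 44: drop
Round 2: pos2(id39) recv 91: fwd; pos5(id63) recv 64: fwd; pos0(id91) recv 63: drop
Round 3: pos3(id64) recv 91: fwd; pos6(id44) recv 64: fwd
Round 4: pos4(id60) recv 91: fwd; pos0(id91) recv 64: drop
Round 5: pos5(id63) recv 91: fwd
Round 6: pos6(id44) recv 91: fwd
Round 7: pos0(id91) recv 91: ELECTED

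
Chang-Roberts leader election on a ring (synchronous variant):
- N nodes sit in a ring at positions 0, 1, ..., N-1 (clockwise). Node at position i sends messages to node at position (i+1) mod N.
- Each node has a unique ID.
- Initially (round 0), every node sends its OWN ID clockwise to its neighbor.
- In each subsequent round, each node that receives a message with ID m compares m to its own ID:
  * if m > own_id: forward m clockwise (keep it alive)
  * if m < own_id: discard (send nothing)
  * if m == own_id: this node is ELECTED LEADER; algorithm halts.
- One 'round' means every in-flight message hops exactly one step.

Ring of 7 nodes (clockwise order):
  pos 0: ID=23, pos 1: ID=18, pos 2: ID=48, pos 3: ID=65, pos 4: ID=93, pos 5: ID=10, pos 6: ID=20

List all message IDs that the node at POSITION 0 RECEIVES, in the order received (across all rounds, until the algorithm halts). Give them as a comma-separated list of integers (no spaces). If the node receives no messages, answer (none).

Round 1: pos1(id18) recv 23: fwd; pos2(id48) recv 18: drop; pos3(id65) recv 48: drop; pos4(id93) recv 65: drop; pos5(id10) recv 93: fwd; pos6(id20) recv 10: drop; pos0(id23) recv 20: drop
Round 2: pos2(id48) recv 23: drop; pos6(id20) recv 93: fwd
Round 3: pos0(id23) recv 93: fwd
Round 4: pos1(id18) recv 93: fwd
Round 5: pos2(id48) recv 93: fwd
Round 6: pos3(id65) recv 93: fwd
Round 7: pos4(id93) recv 93: ELECTED

Answer: 20,93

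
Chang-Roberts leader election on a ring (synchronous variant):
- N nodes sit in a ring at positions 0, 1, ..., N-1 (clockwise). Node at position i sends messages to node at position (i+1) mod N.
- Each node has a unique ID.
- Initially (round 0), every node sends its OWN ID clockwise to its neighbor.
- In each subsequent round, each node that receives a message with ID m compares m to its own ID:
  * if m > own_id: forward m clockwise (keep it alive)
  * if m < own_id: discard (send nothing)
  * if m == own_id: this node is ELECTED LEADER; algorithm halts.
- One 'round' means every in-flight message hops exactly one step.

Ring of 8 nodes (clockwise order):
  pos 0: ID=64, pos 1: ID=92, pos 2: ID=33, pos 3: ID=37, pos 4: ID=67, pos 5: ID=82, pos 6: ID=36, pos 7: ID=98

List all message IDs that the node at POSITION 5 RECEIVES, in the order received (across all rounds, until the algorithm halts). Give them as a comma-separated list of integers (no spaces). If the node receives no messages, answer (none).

Answer: 67,92,98

Derivation:
Round 1: pos1(id92) recv 64: drop; pos2(id33) recv 92: fwd; pos3(id37) recv 33: drop; pos4(id67) recv 37: drop; pos5(id82) recv 67: drop; pos6(id36) recv 82: fwd; pos7(id98) recv 36: drop; pos0(id64) recv 98: fwd
Round 2: pos3(id37) recv 92: fwd; pos7(id98) recv 82: drop; pos1(id92) recv 98: fwd
Round 3: pos4(id67) recv 92: fwd; pos2(id33) recv 98: fwd
Round 4: pos5(id82) recv 92: fwd; pos3(id37) recv 98: fwd
Round 5: pos6(id36) recv 92: fwd; pos4(id67) recv 98: fwd
Round 6: pos7(id98) recv 92: drop; pos5(id82) recv 98: fwd
Round 7: pos6(id36) recv 98: fwd
Round 8: pos7(id98) recv 98: ELECTED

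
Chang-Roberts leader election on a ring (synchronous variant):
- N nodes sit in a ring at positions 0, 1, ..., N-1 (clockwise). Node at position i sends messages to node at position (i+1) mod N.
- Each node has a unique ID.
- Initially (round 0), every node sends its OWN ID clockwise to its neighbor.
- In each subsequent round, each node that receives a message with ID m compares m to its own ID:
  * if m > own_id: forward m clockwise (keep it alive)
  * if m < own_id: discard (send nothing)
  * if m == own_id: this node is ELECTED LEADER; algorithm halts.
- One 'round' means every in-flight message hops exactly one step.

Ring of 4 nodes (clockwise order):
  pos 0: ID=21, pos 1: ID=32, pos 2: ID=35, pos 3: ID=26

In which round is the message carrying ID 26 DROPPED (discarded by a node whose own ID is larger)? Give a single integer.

Round 1: pos1(id32) recv 21: drop; pos2(id35) recv 32: drop; pos3(id26) recv 35: fwd; pos0(id21) recv 26: fwd
Round 2: pos0(id21) recv 35: fwd; pos1(id32) recv 26: drop
Round 3: pos1(id32) recv 35: fwd
Round 4: pos2(id35) recv 35: ELECTED
Message ID 26 originates at pos 3; dropped at pos 1 in round 2

Answer: 2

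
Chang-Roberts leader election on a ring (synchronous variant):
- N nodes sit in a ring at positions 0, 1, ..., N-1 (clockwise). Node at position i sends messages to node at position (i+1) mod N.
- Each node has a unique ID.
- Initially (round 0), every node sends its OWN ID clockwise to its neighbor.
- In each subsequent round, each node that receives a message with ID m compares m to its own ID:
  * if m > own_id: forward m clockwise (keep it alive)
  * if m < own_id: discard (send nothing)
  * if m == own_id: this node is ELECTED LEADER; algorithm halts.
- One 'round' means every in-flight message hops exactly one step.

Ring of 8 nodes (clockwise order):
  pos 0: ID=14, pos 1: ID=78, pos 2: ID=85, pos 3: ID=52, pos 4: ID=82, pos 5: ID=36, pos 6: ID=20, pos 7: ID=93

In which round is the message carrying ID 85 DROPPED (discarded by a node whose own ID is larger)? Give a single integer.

Round 1: pos1(id78) recv 14: drop; pos2(id85) recv 78: drop; pos3(id52) recv 85: fwd; pos4(id82) recv 52: drop; pos5(id36) recv 82: fwd; pos6(id20) recv 36: fwd; pos7(id93) recv 20: drop; pos0(id14) recv 93: fwd
Round 2: pos4(id82) recv 85: fwd; pos6(id20) recv 82: fwd; pos7(id93) recv 36: drop; pos1(id78) recv 93: fwd
Round 3: pos5(id36) recv 85: fwd; pos7(id93) recv 82: drop; pos2(id85) recv 93: fwd
Round 4: pos6(id20) recv 85: fwd; pos3(id52) recv 93: fwd
Round 5: pos7(id93) recv 85: drop; pos4(id82) recv 93: fwd
Round 6: pos5(id36) recv 93: fwd
Round 7: pos6(id20) recv 93: fwd
Round 8: pos7(id93) recv 93: ELECTED
Message ID 85 originates at pos 2; dropped at pos 7 in round 5

Answer: 5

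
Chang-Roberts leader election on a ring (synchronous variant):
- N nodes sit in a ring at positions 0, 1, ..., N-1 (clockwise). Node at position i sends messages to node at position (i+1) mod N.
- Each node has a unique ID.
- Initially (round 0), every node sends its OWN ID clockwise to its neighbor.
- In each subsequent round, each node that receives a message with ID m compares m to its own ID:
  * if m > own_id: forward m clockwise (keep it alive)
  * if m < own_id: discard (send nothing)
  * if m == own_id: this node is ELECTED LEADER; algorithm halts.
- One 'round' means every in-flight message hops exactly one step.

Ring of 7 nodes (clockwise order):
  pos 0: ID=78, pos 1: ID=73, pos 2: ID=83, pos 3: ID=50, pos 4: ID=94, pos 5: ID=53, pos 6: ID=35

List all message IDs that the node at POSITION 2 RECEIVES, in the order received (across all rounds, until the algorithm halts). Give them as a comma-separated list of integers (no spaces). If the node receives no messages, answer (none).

Answer: 73,78,94

Derivation:
Round 1: pos1(id73) recv 78: fwd; pos2(id83) recv 73: drop; pos3(id50) recv 83: fwd; pos4(id94) recv 50: drop; pos5(id53) recv 94: fwd; pos6(id35) recv 53: fwd; pos0(id78) recv 35: drop
Round 2: pos2(id83) recv 78: drop; pos4(id94) recv 83: drop; pos6(id35) recv 94: fwd; pos0(id78) recv 53: drop
Round 3: pos0(id78) recv 94: fwd
Round 4: pos1(id73) recv 94: fwd
Round 5: pos2(id83) recv 94: fwd
Round 6: pos3(id50) recv 94: fwd
Round 7: pos4(id94) recv 94: ELECTED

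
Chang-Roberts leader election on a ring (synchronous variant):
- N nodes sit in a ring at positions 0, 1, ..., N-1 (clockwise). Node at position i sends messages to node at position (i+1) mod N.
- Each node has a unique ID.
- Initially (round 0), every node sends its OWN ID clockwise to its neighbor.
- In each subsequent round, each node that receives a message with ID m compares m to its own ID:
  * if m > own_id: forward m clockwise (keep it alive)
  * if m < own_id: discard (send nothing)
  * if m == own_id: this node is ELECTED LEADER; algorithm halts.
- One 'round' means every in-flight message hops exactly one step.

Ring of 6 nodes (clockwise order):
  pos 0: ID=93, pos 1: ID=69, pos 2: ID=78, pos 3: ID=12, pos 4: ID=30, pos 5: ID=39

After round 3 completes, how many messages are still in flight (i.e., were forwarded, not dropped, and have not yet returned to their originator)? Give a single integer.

Round 1: pos1(id69) recv 93: fwd; pos2(id78) recv 69: drop; pos3(id12) recv 78: fwd; pos4(id30) recv 12: drop; pos5(id39) recv 30: drop; pos0(id93) recv 39: drop
Round 2: pos2(id78) recv 93: fwd; pos4(id30) recv 78: fwd
Round 3: pos3(id12) recv 93: fwd; pos5(id39) recv 78: fwd
After round 3: 2 messages still in flight

Answer: 2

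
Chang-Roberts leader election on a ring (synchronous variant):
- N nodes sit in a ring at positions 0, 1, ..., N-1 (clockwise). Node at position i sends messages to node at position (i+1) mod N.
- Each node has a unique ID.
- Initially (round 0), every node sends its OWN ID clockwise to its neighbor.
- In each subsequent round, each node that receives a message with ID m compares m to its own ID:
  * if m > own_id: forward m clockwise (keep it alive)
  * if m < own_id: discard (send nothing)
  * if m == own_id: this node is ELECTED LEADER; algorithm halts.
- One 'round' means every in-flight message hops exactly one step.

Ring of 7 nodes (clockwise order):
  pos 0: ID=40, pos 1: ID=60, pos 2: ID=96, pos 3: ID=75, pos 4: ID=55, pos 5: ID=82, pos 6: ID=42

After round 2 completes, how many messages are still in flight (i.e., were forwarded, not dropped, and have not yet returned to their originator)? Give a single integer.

Round 1: pos1(id60) recv 40: drop; pos2(id96) recv 60: drop; pos3(id75) recv 96: fwd; pos4(id55) recv 75: fwd; pos5(id82) recv 55: drop; pos6(id42) recv 82: fwd; pos0(id40) recv 42: fwd
Round 2: pos4(id55) recv 96: fwd; pos5(id82) recv 75: drop; pos0(id40) recv 82: fwd; pos1(id60) recv 42: drop
After round 2: 2 messages still in flight

Answer: 2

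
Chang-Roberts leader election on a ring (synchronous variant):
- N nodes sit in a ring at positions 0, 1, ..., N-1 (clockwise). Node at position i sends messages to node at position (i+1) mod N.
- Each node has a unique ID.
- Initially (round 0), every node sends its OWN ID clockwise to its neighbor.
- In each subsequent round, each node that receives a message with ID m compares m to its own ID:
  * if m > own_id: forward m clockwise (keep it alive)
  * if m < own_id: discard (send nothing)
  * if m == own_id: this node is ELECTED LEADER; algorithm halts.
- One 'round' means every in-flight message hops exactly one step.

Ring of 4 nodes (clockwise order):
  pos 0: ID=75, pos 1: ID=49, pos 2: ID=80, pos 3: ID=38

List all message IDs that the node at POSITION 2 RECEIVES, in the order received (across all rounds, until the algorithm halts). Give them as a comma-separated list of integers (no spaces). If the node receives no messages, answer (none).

Answer: 49,75,80

Derivation:
Round 1: pos1(id49) recv 75: fwd; pos2(id80) recv 49: drop; pos3(id38) recv 80: fwd; pos0(id75) recv 38: drop
Round 2: pos2(id80) recv 75: drop; pos0(id75) recv 80: fwd
Round 3: pos1(id49) recv 80: fwd
Round 4: pos2(id80) recv 80: ELECTED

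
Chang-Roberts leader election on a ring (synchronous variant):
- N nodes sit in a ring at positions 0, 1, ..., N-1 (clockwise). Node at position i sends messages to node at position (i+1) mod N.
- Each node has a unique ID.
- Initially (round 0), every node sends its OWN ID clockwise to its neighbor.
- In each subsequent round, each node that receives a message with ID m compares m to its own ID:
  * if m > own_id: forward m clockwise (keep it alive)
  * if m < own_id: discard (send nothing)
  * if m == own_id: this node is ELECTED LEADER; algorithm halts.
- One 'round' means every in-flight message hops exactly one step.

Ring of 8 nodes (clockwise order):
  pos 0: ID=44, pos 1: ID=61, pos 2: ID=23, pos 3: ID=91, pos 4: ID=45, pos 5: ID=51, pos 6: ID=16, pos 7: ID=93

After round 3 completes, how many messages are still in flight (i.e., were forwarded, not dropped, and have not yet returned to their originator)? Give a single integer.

Round 1: pos1(id61) recv 44: drop; pos2(id23) recv 61: fwd; pos3(id91) recv 23: drop; pos4(id45) recv 91: fwd; pos5(id51) recv 45: drop; pos6(id16) recv 51: fwd; pos7(id93) recv 16: drop; pos0(id44) recv 93: fwd
Round 2: pos3(id91) recv 61: drop; pos5(id51) recv 91: fwd; pos7(id93) recv 51: drop; pos1(id61) recv 93: fwd
Round 3: pos6(id16) recv 91: fwd; pos2(id23) recv 93: fwd
After round 3: 2 messages still in flight

Answer: 2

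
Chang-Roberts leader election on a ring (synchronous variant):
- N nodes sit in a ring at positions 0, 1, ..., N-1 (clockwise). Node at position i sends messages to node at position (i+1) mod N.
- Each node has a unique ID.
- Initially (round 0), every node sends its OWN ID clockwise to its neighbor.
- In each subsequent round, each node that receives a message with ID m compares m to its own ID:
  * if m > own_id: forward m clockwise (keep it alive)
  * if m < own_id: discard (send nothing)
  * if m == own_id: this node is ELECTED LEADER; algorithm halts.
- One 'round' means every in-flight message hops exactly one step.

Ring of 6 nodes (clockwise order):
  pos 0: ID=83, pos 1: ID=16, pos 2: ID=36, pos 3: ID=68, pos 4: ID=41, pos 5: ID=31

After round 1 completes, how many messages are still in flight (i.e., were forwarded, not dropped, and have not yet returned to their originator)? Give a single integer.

Round 1: pos1(id16) recv 83: fwd; pos2(id36) recv 16: drop; pos3(id68) recv 36: drop; pos4(id41) recv 68: fwd; pos5(id31) recv 41: fwd; pos0(id83) recv 31: drop
After round 1: 3 messages still in flight

Answer: 3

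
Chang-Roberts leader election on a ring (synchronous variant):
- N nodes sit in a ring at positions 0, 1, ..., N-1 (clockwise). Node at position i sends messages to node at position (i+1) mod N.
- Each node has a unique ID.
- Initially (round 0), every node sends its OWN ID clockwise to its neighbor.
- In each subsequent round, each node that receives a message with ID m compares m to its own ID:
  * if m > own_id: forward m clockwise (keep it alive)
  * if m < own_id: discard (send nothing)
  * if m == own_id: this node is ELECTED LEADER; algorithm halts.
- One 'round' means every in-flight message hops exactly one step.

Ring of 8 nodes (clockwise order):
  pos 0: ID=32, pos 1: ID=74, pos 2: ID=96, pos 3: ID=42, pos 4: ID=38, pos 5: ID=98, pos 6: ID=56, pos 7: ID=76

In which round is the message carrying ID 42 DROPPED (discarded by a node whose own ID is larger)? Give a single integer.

Answer: 2

Derivation:
Round 1: pos1(id74) recv 32: drop; pos2(id96) recv 74: drop; pos3(id42) recv 96: fwd; pos4(id38) recv 42: fwd; pos5(id98) recv 38: drop; pos6(id56) recv 98: fwd; pos7(id76) recv 56: drop; pos0(id32) recv 76: fwd
Round 2: pos4(id38) recv 96: fwd; pos5(id98) recv 42: drop; pos7(id76) recv 98: fwd; pos1(id74) recv 76: fwd
Round 3: pos5(id98) recv 96: drop; pos0(id32) recv 98: fwd; pos2(id96) recv 76: drop
Round 4: pos1(id74) recv 98: fwd
Round 5: pos2(id96) recv 98: fwd
Round 6: pos3(id42) recv 98: fwd
Round 7: pos4(id38) recv 98: fwd
Round 8: pos5(id98) recv 98: ELECTED
Message ID 42 originates at pos 3; dropped at pos 5 in round 2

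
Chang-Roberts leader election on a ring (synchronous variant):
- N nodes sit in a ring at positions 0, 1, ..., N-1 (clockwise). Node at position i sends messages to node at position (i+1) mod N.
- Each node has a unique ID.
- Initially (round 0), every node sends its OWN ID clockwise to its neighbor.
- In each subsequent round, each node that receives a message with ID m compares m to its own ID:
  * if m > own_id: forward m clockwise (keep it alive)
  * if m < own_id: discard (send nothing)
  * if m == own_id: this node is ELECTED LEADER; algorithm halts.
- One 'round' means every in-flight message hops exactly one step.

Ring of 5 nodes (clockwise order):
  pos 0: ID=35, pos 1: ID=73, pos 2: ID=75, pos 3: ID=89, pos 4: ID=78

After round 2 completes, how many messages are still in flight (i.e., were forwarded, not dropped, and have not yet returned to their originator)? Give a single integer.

Round 1: pos1(id73) recv 35: drop; pos2(id75) recv 73: drop; pos3(id89) recv 75: drop; pos4(id78) recv 89: fwd; pos0(id35) recv 78: fwd
Round 2: pos0(id35) recv 89: fwd; pos1(id73) recv 78: fwd
After round 2: 2 messages still in flight

Answer: 2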